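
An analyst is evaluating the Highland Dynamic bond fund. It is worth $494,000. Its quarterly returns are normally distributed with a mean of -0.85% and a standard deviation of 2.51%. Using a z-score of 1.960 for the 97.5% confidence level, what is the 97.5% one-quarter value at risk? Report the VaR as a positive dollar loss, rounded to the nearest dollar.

$28,502

Return at the 97.5% tail: μ − z·σ = -0.85% − 1.960 × 2.51% = -0.85 − 4.9196 = -5.7696%
VaR = −(-5.7696%) × $494,000 = 5.7696% × $494,000 = $28,502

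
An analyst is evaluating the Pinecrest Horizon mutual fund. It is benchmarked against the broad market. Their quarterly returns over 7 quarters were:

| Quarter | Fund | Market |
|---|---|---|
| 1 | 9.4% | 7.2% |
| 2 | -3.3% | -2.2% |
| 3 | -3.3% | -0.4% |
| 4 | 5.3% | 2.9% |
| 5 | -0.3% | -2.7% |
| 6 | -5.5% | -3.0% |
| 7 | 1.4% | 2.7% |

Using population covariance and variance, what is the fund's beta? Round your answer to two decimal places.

1.28

r̄p = 0.5286%,  r̄m = 0.6429%
Cov = Σ(rp − r̄p)(rm − r̄m) / 7 = 15.7631
Var(rm) = Σ(rm − r̄m)² / 7 = 12.2767
β = Cov / Var = 15.7631 / 12.2767 = 1.2840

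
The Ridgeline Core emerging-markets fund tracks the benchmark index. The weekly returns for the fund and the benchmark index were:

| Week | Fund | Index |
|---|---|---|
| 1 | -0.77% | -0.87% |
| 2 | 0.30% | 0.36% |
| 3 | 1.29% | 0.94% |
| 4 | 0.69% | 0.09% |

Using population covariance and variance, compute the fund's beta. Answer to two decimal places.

1.09

r̄p = 0.3775%,  r̄m = 0.1300%
Cov = Σ(rp − r̄p)(rm − r̄m) / 4 = 0.4641
Var(rm) = Σ(rm − r̄m)² / 4 = 0.4277
β = Cov / Var = 0.4641 / 0.4277 = 1.0851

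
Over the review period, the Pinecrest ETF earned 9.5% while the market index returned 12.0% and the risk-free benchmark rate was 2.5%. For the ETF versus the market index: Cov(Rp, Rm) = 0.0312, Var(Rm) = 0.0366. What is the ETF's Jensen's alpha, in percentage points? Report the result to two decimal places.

β = Cov / Var = 0.0312 / 0.0366 = 0.8525
E[R] = Rf + β(Rm − Rf) = 2.5% + 0.8525 × (12.0% − 2.5%) = 10.5988%
α = Rp − E[R] = 9.5% − 10.5988% = -1.0988

-1.10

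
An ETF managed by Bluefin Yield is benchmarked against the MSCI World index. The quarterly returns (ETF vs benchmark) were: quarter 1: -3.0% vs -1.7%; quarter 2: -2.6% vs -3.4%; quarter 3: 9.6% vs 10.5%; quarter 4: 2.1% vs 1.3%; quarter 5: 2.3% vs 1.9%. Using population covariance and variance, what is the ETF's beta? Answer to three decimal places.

r̄p = 1.6800%,  r̄m = 1.7200%
Cov = Σ(rp − r̄p)(rm − r̄m) / 5 = 21.4784
Var(rm) = Σ(rm − r̄m)² / 5 = 23.0416
β = Cov / Var = 21.4784 / 23.0416 = 0.9322

0.932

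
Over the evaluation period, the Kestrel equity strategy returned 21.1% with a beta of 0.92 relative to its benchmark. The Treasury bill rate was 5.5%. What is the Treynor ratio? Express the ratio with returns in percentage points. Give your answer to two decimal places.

16.96

Treynor = (Rp − Rf) / β = (21.1% − 5.5%) / 0.92 = 15.60 / 0.92 = 16.9565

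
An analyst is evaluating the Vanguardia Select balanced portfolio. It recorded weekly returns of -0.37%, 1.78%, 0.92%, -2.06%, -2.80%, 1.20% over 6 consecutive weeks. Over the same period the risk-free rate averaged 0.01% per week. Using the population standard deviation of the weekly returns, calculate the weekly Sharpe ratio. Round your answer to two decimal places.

-0.14

Mean return μ = -1.330 / 6 = -0.2217%
Population σ = √[Σ(r − μ)² / 6] = √[17.3805 / 6] = √2.8968 = 1.7020%
Sharpe = (μ − rf) / σ = (-0.2217 − 0.01) / 1.7020 = -0.2317 / 1.7020 = -0.1361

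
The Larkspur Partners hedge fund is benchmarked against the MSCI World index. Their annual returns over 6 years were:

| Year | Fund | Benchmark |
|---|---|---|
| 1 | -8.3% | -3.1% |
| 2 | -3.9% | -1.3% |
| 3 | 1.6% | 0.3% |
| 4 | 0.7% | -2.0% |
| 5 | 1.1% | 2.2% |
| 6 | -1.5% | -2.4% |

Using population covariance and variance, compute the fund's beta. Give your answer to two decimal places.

r̄p = -1.7167%,  r̄m = -1.0500%
Cov = Σ(rp − r̄p)(rm − r̄m) / 6 = 4.1808
Var(rm) = Σ(rm − r̄m)² / 6 = 3.2292
β = Cov / Var = 4.1808 / 3.2292 = 1.2947

1.29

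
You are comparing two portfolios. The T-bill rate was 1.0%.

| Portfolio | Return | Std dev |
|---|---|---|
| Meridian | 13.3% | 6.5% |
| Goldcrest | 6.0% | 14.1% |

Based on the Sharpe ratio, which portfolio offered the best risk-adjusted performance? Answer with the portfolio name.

Meridian

Meridian: Sharpe ratio = (13.3% − 1.0%) / 6.5% = 1.892
Goldcrest: Sharpe ratio = (6.0% − 1.0%) / 14.1% = 0.355
Highest: Meridian (1.892).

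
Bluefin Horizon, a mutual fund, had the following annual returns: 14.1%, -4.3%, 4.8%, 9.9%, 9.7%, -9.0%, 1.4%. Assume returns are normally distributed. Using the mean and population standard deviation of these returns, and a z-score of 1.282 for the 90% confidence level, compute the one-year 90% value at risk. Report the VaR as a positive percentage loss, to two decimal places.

μ = (14.1 − 4.3 + 4.8 + 9.9 + 9.7 − 9 + 1.4) / 7 = 26.60 / 7 = 3.8000%
Σ(r − μ)² = (14.1 − 3.8000)² + (-4.3 − 3.8000)² + (4.8 − 3.8000)² + … = 414.3200
σ = √[414.3200 / 7] = 7.6934%
VaR = −(μ − z·σ) = −(3.8000 − 1.282 × 7.6934) = −(-6.0629) = 6.0629%

6.06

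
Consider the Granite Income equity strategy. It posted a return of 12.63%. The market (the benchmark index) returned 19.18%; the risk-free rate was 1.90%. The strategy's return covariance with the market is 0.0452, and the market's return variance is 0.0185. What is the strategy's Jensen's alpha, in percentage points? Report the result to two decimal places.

β = Cov / Var = 0.0452 / 0.0185 = 2.4432
E[R] = Rf + β(Rm − Rf) = 1.90% + 2.4432 × (19.18% − 1.90%) = 44.1185%
α = Rp − E[R] = 12.63% − 44.1185% = -31.4885

-31.49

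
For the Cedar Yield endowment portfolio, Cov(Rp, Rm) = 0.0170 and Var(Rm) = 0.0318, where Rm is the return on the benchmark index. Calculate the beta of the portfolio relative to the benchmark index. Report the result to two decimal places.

0.53

β = Cov(Rp, Rm) / Var(Rm) = 0.0170 / 0.0318 = 0.5346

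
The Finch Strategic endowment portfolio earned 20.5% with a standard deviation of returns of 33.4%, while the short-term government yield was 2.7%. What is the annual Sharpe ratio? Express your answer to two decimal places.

0.53

Sharpe = (Rp − Rf) / σp = (20.5% − 2.7%) / 33.4% = 17.80% / 33.4% = 0.5329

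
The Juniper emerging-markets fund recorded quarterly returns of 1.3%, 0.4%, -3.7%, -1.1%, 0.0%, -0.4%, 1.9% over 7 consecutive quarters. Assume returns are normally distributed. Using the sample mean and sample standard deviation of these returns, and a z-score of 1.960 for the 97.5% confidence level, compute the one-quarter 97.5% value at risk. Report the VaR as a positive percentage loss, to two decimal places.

3.82

μ = (1.3 + 0.4 − 3.7 − 1.1 + 0 − 0.4 + 1.9) / 7 = -0.2286%
Σ(r − μ)² = (1.3 − (-0.2286))² + (0.4 − (-0.2286))² + (-3.7 − (-0.2286))² + … = 20.1543
σ = √[20.1543 / 6] = 1.8328%
VaR = −(μ − z·σ) = −(-0.2286 − 1.960 × 1.8328) = −(-3.8209) = 3.8209%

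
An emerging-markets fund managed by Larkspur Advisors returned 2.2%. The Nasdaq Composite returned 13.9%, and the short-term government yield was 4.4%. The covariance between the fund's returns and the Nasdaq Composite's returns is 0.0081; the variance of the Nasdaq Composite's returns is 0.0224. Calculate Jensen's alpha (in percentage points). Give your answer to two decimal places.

β = Cov / Var = 0.0081 / 0.0224 = 0.3616
E[R] = Rf + β(Rm − Rf) = 4.4% + 0.3616 × (13.9% − 4.4%) = 7.8352%
α = Rp − E[R] = 2.2% − 7.8352% = -5.6352

-5.64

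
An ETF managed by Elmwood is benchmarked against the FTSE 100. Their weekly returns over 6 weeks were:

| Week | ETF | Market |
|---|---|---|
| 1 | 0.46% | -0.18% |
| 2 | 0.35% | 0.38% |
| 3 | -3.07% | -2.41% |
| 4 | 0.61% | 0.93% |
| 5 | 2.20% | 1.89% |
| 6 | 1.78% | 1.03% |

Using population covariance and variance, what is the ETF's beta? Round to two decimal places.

1.21

r̄p = 0.3883%,  r̄m = 0.2733%
Cov = Σ(rp − r̄p)(rm − r̄m) / 6 = 2.2285
Var(rm) = Σ(rm − r̄m)² / 6 = 1.8391
β = Cov / Var = 2.2285 / 1.8391 = 1.2117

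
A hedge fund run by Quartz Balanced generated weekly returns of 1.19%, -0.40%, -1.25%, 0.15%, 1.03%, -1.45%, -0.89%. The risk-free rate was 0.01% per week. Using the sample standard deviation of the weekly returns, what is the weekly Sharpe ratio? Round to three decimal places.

-0.228

r̄ = (1.19 − 0.4 − 1.25 + 0.15 + 1.03 − 1.45 − 0.89) / 7 = -0.2314%
Σ(r − r̄)² = (1.19 − (-0.2314))² + (-0.4 − (-0.2314))² + (-1.25 − (-0.2314))² + … = 6.7417
sample σ = √(6.7417 / 6) = √1.1236 = 1.0600%
Sharpe = (r̄ − rf) / σ = (-0.2314 − 0.01) / 1.0600 = -0.2414 / 1.0600 = -0.2277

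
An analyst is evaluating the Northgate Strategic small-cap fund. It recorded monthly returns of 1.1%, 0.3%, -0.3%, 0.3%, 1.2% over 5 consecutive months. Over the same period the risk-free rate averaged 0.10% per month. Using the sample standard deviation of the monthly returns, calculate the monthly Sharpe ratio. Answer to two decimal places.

r̄ = (1.1 + 0.3 − 0.3 + 0.3 + 1.2) / 5 = 2.60 / 5 = 0.5200%
Σ(r − r̄)² = 1.5680; sample σ = √(1.5680/4) = 0.6261%
Sharpe = (r̄ − rf) / σ = (0.5200 − 0.1) / 0.6261 = 0.4200 / 0.6261 = 0.6708

0.67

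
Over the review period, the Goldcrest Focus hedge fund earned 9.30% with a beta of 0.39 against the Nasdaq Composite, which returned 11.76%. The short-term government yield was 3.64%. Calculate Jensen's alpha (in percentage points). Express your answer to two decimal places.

2.49

CAPM expected return = Rf + β(Rm − Rf) = 3.64% + 0.39 × (11.76% − 3.64%) = 3.64 + 0.39 × 8.12 = 6.8068%
Jensen's α = Rp − E[R] = 9.30% − 6.8068% = 2.4932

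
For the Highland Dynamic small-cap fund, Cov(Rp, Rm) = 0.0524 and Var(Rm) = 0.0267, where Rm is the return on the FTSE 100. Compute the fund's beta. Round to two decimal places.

1.96

β = Cov(Rp, Rm) / Var(Rm) = 0.0524 / 0.0267 = 1.9625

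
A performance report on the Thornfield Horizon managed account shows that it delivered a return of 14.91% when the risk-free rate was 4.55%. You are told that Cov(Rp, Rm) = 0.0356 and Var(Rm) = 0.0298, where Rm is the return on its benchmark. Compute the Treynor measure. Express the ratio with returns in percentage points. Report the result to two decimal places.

8.67

β = Cov / Var = 0.0356 / 0.0298 = 1.1946
Treynor = (Rp − Rf) / β = (14.91% − 4.55%) / 1.1946 = 10.36 / 1.1946 = 8.6724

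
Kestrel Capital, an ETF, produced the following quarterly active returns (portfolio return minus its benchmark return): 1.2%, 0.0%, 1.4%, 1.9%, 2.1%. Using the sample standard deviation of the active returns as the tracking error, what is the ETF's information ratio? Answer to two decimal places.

1.60

r̄ = (1.2 + 0 + 1.4 + 1.9 + 2.1) / 5 = 1.3200%
Σ(r − r̄)² = (1.2 − 1.3200)² + (0 − 1.3200)² + (1.4 − 1.3200)² + … = 2.7080
sample σ = √(2.7080 / 4) = √0.6770 = 0.8228%
IR = r̄ / tracking error = 1.3200 / 0.8228 = 1.6043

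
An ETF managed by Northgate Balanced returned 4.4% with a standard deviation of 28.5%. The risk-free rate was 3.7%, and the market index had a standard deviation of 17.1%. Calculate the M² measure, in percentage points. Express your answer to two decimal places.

Sharpe = (Rp − Rf) / σp = (4.4% − 3.7%) / 28.5% = 0.0246
M² = Rf + Sharpe × σm = 3.7% + 0.0246 × 17.1% = 4.1207%

4.12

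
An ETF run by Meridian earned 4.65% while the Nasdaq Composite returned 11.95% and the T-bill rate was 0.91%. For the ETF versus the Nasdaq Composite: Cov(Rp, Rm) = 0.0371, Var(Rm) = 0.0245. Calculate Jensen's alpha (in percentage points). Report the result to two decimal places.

-12.98

β = Cov / Var = 0.0371 / 0.0245 = 1.5143
E[R] = Rf + β(Rm − Rf) = 0.91% + 1.5143 × (11.95% − 0.91%) = 17.6279%
α = Rp − E[R] = 4.65% − 17.6279% = -12.9779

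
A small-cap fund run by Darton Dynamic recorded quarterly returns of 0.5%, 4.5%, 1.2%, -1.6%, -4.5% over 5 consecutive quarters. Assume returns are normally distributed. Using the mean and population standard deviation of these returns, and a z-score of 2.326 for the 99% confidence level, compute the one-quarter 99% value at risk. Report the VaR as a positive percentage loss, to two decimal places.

6.94

μ = (0.5 + 4.5 + 1.2 − 1.6 − 4.5) / 5 = 0.0200%
Σ(r − μ)² = 44.7480; population σ = √(44.7480/5) = 2.9916%
VaR = −(μ − z·σ) = −(0.0200 − 2.326 × 2.9916) = −(-6.9385) = 6.9385%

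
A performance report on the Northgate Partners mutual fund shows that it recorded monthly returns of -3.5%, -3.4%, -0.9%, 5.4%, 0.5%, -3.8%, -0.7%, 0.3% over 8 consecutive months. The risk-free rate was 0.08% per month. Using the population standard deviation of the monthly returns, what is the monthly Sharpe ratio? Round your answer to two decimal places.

-0.30

r̄ = (-3.5 − 3.4 − 0.9 + 5.4 + 0.5 − 3.8 − 0.7 + 0.3) / 8 = -0.7625%
Σ(r − r̄)² = 64.3988; population σ = √(64.3988/8) = 2.8372%
Sharpe = (r̄ − rf) / σ = (-0.7625 − 0.08) / 2.8372 = -0.8425 / 2.8372 = -0.2969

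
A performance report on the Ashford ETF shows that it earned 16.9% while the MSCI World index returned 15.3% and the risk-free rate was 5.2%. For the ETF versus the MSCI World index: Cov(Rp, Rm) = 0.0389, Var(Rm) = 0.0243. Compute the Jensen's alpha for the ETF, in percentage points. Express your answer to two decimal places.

-4.47

β = Cov / Var = 0.0389 / 0.0243 = 1.6008
E[R] = Rf + β(Rm − Rf) = 5.2% + 1.6008 × (15.3% − 5.2%) = 21.3681%
α = Rp − E[R] = 16.9% − 21.3681% = -4.4681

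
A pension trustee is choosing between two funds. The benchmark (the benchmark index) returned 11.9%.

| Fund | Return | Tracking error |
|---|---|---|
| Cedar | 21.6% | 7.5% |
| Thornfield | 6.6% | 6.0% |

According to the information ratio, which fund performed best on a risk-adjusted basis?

Cedar

Cedar: IR = (21.6% − 11.9%) / 7.5% = 1.293
Thornfield: IR = (6.6% − 11.9%) / 6.0% = -0.883
Highest: Cedar (1.293).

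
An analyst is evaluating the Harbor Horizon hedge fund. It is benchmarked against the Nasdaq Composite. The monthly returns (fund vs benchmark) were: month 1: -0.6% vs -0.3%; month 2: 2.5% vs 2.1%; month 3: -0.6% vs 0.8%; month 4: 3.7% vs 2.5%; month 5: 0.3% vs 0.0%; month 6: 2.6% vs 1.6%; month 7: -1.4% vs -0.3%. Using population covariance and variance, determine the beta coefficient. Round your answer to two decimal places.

1.57

r̄p = 0.9286%,  r̄m = 0.9143%
Cov = Σ(rp − r̄p)(rm − r̄m) / 7 = 1.8339
Var(rm) = Σ(rm − r̄m)² / 7 = 1.1698
β = Cov / Var = 1.8339 / 1.1698 = 1.5677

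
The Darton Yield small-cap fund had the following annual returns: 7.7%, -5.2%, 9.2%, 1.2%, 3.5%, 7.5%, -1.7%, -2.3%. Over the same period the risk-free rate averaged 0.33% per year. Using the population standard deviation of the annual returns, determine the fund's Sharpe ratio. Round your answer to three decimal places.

0.432

Mean return r̄ = 19.90 / 8 = 2.4875%
Population σ = √[Σ(r − r̄)² / 8] = √[199.5888 / 8] = √24.9486 = 4.9949%
Sharpe = (r̄ − rf) / σ = (2.4875 − 0.33) / 4.9949 = 2.1575 / 4.9949 = 0.4319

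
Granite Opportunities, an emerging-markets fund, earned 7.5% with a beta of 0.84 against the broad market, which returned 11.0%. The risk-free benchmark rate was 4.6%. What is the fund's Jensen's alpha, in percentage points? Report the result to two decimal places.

-2.48

CAPM expected return = Rf + β(Rm − Rf) = 4.6% + 0.84 × (11.0% − 4.6%) = 4.6 + 0.84 × 6.40 = 9.9760%
Jensen's α = Rp − E[R] = 7.5% − 9.9760% = -2.4760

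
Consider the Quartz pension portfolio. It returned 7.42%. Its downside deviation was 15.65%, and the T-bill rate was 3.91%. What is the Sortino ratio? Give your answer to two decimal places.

0.22

Sortino = (Rp − Rf) / σd = (7.42% − 3.91%) / 15.65% = 3.51% / 15.65% = 0.2243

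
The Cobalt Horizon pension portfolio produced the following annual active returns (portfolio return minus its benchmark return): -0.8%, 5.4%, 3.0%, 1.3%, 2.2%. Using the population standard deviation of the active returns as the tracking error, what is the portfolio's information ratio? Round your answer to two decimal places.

μ = (-0.8 + 5.4 + 3 + 1.3 + 2.2) / 5 = 11.10 / 5 = 2.2200%
Σ(r − μ)² = (-0.8 − 2.2200)² + (5.4 − 2.2200)² + (3 − 2.2200)² + … = 20.6880
σ = √[20.6880 / 5] = 2.0341%
IR = μ / tracking error = 2.2200 / 2.0341 = 1.0914

1.09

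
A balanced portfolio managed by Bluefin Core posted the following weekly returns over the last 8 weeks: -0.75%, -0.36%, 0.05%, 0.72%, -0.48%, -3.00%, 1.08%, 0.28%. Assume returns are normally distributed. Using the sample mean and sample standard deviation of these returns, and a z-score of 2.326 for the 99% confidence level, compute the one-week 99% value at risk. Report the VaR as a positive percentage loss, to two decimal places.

3.21

r̄ = (-0.75 − 0.36 + 0.05 + 0.72 − 0.48 − 3 + 1.08 + 0.28) / 8 = -2.460 / 8 = -0.3075%
Σ(r − r̄)² = (-0.75 − (-0.3075))² + (-0.36 − (-0.3075))² + … = 10.9318
sample σ = √(10.9318 / 7) = √1.5617 = 1.2497%
VaR = −(r̄ − z·σ) = −(-0.3075 − 2.326 × 1.2497) = −(-3.2143) = 3.2143%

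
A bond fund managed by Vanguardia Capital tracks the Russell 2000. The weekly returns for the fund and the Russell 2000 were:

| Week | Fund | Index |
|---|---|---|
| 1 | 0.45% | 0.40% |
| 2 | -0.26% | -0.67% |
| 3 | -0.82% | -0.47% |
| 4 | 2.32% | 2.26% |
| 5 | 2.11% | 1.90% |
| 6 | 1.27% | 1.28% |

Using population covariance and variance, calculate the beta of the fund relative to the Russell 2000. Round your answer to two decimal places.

r̄p = 0.8450%,  r̄m = 0.7833%
Cov = Σ(rp − r̄p)(rm − r̄m) / 6 = 1.2743
Var(rm) = Σ(rm − r̄m)² / 6 = 1.2507
β = Cov / Var = 1.2743 / 1.2507 = 1.0189

1.02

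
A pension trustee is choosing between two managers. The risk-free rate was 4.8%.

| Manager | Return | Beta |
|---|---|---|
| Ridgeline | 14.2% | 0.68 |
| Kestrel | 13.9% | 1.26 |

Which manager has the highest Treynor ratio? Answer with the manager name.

Ridgeline

Ridgeline: Treynor = (14.2% − 4.8%) / 0.68 = 13.824
Kestrel: Treynor = (13.9% − 4.8%) / 1.26 = 7.222
Highest: Ridgeline (13.824).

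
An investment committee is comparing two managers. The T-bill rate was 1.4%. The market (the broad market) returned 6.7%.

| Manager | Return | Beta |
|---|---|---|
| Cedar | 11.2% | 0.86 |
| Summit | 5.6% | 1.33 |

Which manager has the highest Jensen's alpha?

Cedar

Cedar: α = 11.2% − [1.4% + 0.86 × (6.7% − 1.4%)] = 5.242
Summit: α = 5.6% − [1.4% + 1.33 × (6.7% − 1.4%)] = -2.849
Highest: Cedar (5.242).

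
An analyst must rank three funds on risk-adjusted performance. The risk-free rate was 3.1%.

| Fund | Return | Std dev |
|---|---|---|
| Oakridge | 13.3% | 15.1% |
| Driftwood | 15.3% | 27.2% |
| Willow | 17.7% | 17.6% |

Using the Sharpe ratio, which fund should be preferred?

Oakridge: Sharpe ratio = (13.3% − 3.1%) / 15.1% = 0.675
Driftwood: Sharpe ratio = (15.3% − 3.1%) / 27.2% = 0.449
Willow: Sharpe ratio = (17.7% − 3.1%) / 17.6% = 0.830
Highest: Willow (0.830).

Willow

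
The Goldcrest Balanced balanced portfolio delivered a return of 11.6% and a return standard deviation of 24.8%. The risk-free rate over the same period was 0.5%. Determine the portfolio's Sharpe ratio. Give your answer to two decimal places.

0.45

Sharpe = (Rp − Rf) / σp = (11.6% − 0.5%) / 24.8% = 11.10% / 24.8% = 0.4476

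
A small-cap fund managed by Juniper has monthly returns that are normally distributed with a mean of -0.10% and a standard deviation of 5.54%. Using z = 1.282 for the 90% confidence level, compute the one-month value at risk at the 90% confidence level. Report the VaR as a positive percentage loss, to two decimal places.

7.20

VaR (as % loss) = −(μ − z·σ) = −(-0.10% − 1.282 × 5.54%) = −(-7.20228%) = 7.20228%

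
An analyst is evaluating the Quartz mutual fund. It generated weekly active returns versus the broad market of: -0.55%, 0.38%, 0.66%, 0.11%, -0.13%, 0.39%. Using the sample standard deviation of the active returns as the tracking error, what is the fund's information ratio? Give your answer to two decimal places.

r̄ = (-0.55 + 0.38 + 0.66 + 0.11 − 0.13 + 0.39) / 6 = 0.1433%
Σ(r − r̄)² = (-0.55 − 0.1433)² + (0.38 − 0.1433)² + … = 0.9403
σ = √[0.9403 / 5] = 0.4337%
IR = r̄ / tracking error = 0.1433 / 0.4337 = 0.3304

0.33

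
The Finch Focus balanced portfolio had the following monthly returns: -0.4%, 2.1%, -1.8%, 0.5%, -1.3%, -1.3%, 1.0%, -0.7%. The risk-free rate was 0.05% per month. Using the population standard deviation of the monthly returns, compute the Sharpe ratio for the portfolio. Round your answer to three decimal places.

r̄ = (-0.4 + 2.1 − 1.8 + 0.5 − 1.3 − 1.3 + 1 − 0.7) / 8 = -0.2375%
Σ(r − r̄)² = (-0.4 − (-0.2375))² + (2.1 − (-0.2375))² + (-1.8 − (-0.2375))² + … = 12.4788
σ = √[12.4788 / 8] = 1.2489%
Sharpe = (r̄ − rf) / σ = (-0.2375 − 0.05) / 1.2489 = -0.2875 / 1.2489 = -0.2302

-0.230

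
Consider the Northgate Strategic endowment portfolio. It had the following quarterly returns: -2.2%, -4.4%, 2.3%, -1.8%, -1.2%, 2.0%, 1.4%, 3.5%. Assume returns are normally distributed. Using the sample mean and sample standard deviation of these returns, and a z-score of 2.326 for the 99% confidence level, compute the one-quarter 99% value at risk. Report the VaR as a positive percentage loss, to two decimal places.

Mean return r̄ = -0.40 / 8 = -0.0500%
Σ(r − r̄)² = 52.3600; sample σ = √(52.3600/7) = 2.7350%
VaR = −(r̄ − z·σ) = −(-0.0500 − 2.326 × 2.7350) = −(-6.4116) = 6.4116%

6.41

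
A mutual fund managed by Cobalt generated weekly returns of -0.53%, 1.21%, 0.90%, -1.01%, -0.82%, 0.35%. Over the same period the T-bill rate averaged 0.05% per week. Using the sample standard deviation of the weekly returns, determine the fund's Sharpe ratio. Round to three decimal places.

r̄ = (-0.53 + 1.21 + 0.9 − 1.01 − 0.82 + 0.35) / 6 = 0.100 / 6 = 0.0167%
Sample σ = √[Σ(r − r̄)² / 5] = √[4.3683 / 5] = √0.8737 = 0.9347%
Sharpe = (r̄ − rf) / σ = (0.0167 − 0.05) / 0.9347 = -0.0333 / 0.9347 = -0.0356

-0.036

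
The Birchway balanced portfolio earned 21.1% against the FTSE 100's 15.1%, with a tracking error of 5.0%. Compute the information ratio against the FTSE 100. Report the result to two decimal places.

1.20

IR = (Rp − Rb) / TE = (21.1% − 15.1%) / 5.0% = 6.00% / 5.0% = 1.2000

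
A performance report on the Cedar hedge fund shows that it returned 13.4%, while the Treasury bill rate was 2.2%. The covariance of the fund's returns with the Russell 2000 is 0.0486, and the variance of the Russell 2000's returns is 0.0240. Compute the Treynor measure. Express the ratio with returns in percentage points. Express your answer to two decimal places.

β = Cov / Var = 0.0486 / 0.0240 = 2.0250
Treynor = (Rp − Rf) / β = (13.4% − 2.2%) / 2.0250 = 11.20 / 2.0250 = 5.5309

5.53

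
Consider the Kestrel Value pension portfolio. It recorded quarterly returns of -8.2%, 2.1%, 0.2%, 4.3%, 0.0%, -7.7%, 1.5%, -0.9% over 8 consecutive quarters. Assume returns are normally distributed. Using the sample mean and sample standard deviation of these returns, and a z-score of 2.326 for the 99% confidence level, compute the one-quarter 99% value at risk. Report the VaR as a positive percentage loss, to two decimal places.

11.60

Mean return r̄ = -8.70 / 8 = -1.0875%
Sample σ = √[Σ(r − r̄)² / 7] = √[143.0688 / 7] = √20.4384 = 4.5209%
VaR = −(r̄ − z·σ) = −(-1.0875 − 2.326 × 4.5209) = −(-11.6031) = 11.6031%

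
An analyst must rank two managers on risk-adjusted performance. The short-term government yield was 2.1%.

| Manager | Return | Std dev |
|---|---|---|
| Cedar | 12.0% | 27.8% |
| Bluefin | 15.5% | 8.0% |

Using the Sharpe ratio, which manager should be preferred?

Bluefin

Cedar: Sharpe ratio = (12.0% − 2.1%) / 27.8% = 0.356
Bluefin: Sharpe ratio = (15.5% − 2.1%) / 8.0% = 1.675
Highest: Bluefin (1.675).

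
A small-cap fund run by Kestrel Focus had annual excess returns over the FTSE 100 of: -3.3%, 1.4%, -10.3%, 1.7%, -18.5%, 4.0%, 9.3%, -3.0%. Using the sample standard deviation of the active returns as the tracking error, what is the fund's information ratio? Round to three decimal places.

r̄ = (-3.3 + 1.4 − 10.3 + 1.7 − 18.5 + 4 + 9.3 − 3) / 8 = -18.70 / 8 = -2.3375%
Σ(r − r̄)² = (-3.3 − (-2.3375))² + (1.4 − (-2.3375))² + (-10.3 − (-2.3375))² + … = 531.8588
sample σ = √(531.8588 / 7) = √75.9798 = 8.7166%
IR = r̄ / tracking error = -2.3375 / 8.7166 = -0.2682

-0.268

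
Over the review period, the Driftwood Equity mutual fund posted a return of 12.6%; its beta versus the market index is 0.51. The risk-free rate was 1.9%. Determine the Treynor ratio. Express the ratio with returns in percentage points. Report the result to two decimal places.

Treynor = (Rp − Rf) / β = (12.6% − 1.9%) / 0.51 = 10.70 / 0.51 = 20.9804

20.98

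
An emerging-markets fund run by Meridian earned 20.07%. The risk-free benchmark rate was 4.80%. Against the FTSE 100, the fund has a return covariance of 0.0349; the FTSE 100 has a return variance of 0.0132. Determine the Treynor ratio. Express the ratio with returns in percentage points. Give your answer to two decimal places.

5.78

β = Cov / Var = 0.0349 / 0.0132 = 2.6439
Treynor = (Rp − Rf) / β = (20.07% − 4.80%) / 2.6439 = 15.27 / 2.6439 = 5.7756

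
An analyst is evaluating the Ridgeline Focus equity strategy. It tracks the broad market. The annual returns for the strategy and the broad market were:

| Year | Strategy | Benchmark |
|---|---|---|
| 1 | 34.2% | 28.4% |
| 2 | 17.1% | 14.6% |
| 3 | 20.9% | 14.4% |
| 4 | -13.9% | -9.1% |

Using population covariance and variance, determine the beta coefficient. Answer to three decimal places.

1.300

r̄p = 14.5750%,  r̄m = 12.0750%
Cov = Σ(rp − r̄p)(rm − r̄m) / 4 = 236.1044
Var(rm) = Σ(rm − r̄m)² / 4 = 181.6669
β = Cov / Var = 236.1044 / 181.6669 = 1.2997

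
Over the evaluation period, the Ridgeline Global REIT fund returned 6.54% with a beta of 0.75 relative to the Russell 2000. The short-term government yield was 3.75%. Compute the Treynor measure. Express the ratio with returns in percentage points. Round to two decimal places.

Treynor = (Rp − Rf) / β = (6.54% − 3.75%) / 0.75 = 2.79 / 0.75 = 3.7200

3.72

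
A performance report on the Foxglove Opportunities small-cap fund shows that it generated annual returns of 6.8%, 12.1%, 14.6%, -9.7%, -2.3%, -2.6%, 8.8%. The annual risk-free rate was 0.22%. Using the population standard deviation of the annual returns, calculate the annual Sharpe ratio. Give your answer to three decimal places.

0.451

Mean return μ = 27.70 / 7 = 3.9571%
Σ(r − μ)² = 479.7771; population σ = √(479.7771/7) = 8.2789%
Sharpe = (μ − rf) / σ = (3.9571 − 0.22) / 8.2789 = 3.7371 / 8.2789 = 0.4514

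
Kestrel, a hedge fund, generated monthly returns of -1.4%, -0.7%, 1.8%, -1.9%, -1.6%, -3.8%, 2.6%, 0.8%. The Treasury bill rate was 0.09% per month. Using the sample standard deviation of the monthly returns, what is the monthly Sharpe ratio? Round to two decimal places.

μ = (-1.4 − 0.7 + 1.8 − 1.9 − 1.6 − 3.8 + 2.6 + 0.8) / 8 = -0.5250%
Sample σ = √[Σ(r − μ)² / 7] = √[31.4950 / 7] = √4.4993 = 2.1212%
Sharpe = (μ − rf) / σ = (-0.5250 − 0.09) / 2.1212 = -0.6150 / 2.1212 = -0.2899

-0.29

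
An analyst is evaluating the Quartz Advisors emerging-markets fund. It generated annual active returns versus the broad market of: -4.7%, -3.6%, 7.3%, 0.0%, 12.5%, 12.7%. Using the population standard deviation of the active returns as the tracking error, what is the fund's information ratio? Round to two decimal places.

Mean return r̄ = 24.20 / 6 = 4.0333%
Σ(r − r̄)² = (-4.7 − 4.0333)² + (-3.6 − 4.0333)² + (7.3 − 4.0333)² + … = 308.2733
population σ = √(308.2733 / 6) = √51.3789 = 7.1679%
IR = r̄ / tracking error = 4.0333 / 7.1679 = 0.5627

0.56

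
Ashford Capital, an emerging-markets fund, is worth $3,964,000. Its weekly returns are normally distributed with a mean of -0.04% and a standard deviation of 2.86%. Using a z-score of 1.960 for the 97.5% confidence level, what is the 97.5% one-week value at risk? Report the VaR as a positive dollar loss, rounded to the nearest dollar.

Return at the 97.5% tail: μ − z·σ = -0.04% − 1.960 × 2.86% = -0.04 − 5.6056 = -5.6456%
VaR = −(-5.6456%) × $3,964,000 = 5.6456% × $3,964,000 = $223,792

$223,792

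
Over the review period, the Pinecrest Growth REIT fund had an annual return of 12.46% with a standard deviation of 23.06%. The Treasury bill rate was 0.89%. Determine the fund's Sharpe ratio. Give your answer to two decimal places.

Sharpe = (Rp − Rf) / σp = (12.46% − 0.89%) / 23.06% = 11.57% / 23.06% = 0.5017

0.50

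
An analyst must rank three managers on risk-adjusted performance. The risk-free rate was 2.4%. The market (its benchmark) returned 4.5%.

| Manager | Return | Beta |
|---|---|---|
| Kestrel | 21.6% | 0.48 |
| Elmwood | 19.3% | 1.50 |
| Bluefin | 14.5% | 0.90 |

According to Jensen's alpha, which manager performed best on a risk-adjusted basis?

Kestrel: α = 21.6% − [2.4% + 0.48 × (4.5% − 2.4%)] = 18.192
Elmwood: α = 19.3% − [2.4% + 1.50 × (4.5% − 2.4%)] = 13.750
Bluefin: α = 14.5% − [2.4% + 0.90 × (4.5% − 2.4%)] = 10.210
Highest: Kestrel (18.192).

Kestrel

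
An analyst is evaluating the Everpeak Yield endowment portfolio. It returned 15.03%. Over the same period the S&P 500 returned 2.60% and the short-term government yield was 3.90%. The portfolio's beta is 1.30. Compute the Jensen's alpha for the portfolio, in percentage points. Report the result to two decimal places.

12.82

CAPM expected return = Rf + β(Rm − Rf) = 3.90% + 1.30 × (2.60% − 3.90%) = 3.9 + 1.30 × -1.30 = 2.2100%
Jensen's α = Rp − E[R] = 15.03% − 2.2100% = 12.8200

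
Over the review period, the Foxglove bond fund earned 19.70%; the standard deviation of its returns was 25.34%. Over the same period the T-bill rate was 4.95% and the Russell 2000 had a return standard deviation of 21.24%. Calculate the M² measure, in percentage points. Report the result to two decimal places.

17.31

Sharpe = (Rp − Rf) / σp = (19.70% − 4.95%) / 25.34% = 0.5821
M² = Rf + Sharpe × σm = 4.95% + 0.5821 × 21.24% = 17.3138%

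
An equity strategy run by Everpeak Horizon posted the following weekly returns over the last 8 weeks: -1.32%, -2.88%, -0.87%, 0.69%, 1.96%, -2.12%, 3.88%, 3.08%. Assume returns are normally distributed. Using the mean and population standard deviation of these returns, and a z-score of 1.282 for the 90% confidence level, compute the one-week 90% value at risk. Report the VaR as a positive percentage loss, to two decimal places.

r̄ = (-1.32 − 2.88 − 0.87 + 0.69 + 1.96 − 2.12 + 3.88 + 3.08) / 8 = 2.420 / 8 = 0.3025%
Σ(r − r̄)² = (-1.32 − 0.3025)² + (-2.88 − 0.3025)² + (-0.87 − 0.3025)² + … = 43.4146
σ = √[43.4146 / 8] = 2.3296%
VaR = −(r̄ − z·σ) = −(0.3025 − 1.282 × 2.3296) = −(-2.6840) = 2.6840%

2.68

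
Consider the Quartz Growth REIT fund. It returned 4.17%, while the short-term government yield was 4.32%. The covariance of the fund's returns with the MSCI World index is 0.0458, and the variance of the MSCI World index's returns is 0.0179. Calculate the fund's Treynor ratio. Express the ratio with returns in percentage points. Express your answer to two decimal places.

-0.06

β = Cov / Var = 0.0458 / 0.0179 = 2.5587
Treynor = (Rp − Rf) / β = (4.17% − 4.32%) / 2.5587 = -0.15 / 2.5587 = -0.0586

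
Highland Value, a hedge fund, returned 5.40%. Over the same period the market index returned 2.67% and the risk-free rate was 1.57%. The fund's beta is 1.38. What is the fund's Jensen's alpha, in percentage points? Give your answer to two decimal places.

CAPM expected return = Rf + β(Rm − Rf) = 1.57% + 1.38 × (2.67% − 1.57%) = 1.57 + 1.38 × 1.10 = 3.0880%
Jensen's α = Rp − E[R] = 5.40% − 3.0880% = 2.3120

2.31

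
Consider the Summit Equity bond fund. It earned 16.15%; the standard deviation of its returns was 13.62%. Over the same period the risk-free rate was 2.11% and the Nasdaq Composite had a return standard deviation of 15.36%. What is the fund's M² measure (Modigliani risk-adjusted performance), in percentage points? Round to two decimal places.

Sharpe = (Rp − Rf) / σp = (16.15% − 2.11%) / 13.62% = 1.0308
M² = Rf + Sharpe × σm = 2.11% + 1.0308 × 15.36% = 17.9431%

17.94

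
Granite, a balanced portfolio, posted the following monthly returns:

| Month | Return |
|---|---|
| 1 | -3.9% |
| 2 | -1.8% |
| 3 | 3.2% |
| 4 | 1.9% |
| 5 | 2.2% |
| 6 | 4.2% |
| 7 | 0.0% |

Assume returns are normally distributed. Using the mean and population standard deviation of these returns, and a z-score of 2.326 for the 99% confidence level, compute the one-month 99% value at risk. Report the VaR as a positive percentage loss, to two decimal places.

5.39

r̄ = (-3.9 − 1.8 + 3.2 + 1.9 + 2.2 + 4.2 + 0) / 7 = 5.80 / 7 = 0.8286%
Population std dev = √[49.9743 / 7] = 2.6719%
VaR = −(r̄ − z·σ) = −(0.8286 − 2.326 × 2.6719) = −(-5.3862) = 5.3862%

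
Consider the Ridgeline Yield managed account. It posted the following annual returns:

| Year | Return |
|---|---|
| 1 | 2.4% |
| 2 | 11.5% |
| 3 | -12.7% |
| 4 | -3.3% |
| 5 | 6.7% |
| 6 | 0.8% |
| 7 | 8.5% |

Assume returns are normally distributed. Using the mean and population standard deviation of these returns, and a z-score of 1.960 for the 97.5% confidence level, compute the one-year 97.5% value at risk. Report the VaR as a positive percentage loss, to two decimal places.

12.84

Mean return μ = 13.90 / 7 = 1.9857%
Σ(r − μ)² = 400.3686; population σ = √(400.3686/7) = 7.5628%
VaR = −(μ − z·σ) = −(1.9857 − 1.960 × 7.5628) = −(-12.8374) = 12.8374%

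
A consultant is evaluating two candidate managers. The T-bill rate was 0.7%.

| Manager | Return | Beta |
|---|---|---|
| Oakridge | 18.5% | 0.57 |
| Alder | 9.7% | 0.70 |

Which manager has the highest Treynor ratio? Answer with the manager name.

Oakridge

Oakridge: Treynor = (18.5% − 0.7%) / 0.57 = 31.228
Alder: Treynor = (9.7% − 0.7%) / 0.70 = 12.857
Highest: Oakridge (31.228).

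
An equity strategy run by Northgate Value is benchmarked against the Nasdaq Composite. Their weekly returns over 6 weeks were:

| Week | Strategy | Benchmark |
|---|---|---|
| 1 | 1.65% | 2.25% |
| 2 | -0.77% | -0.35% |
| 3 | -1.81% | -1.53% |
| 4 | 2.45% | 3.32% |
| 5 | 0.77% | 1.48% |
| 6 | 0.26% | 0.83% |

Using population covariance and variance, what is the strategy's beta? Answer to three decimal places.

0.887

r̄p = 0.4250%,  r̄m = 1.0000%
Cov = Σ(rp − r̄p)(rm − r̄m) / 6 = 2.2818
Var(rm) = Σ(rm − r̄m)² / 6 = 2.5713
β = Cov / Var = 2.2818 / 2.5713 = 0.8874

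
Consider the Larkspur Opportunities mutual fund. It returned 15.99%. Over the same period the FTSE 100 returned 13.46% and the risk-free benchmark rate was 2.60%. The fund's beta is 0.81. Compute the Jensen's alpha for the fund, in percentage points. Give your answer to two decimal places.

CAPM expected return = Rf + β(Rm − Rf) = 2.60% + 0.81 × (13.46% − 2.60%) = 2.6 + 0.81 × 10.86 = 11.3966%
Jensen's α = Rp − E[R] = 15.99% − 11.3966% = 4.5934

4.59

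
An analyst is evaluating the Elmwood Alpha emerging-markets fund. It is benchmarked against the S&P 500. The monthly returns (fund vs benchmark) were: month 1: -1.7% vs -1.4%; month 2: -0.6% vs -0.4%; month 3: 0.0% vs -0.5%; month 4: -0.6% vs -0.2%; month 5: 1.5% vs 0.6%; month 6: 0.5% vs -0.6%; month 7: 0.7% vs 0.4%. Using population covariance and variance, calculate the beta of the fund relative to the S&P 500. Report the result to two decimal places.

1.34

r̄p = -0.0286%,  r̄m = -0.3000%
Cov = Σ(rp − r̄p)(rm − r̄m) / 7 = 0.5086
Var(rm) = Σ(rm − r̄m)² / 7 = 0.3800
β = Cov / Var = 0.5086 / 0.3800 = 1.3384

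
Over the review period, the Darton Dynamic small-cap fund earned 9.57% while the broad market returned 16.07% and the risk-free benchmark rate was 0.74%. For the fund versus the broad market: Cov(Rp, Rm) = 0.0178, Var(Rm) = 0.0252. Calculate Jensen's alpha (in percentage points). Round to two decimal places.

-2.00

β = Cov / Var = 0.0178 / 0.0252 = 0.7063
E[R] = Rf + β(Rm − Rf) = 0.74% + 0.7063 × (16.07% − 0.74%) = 11.5676%
α = Rp − E[R] = 9.57% − 11.5676% = -1.9976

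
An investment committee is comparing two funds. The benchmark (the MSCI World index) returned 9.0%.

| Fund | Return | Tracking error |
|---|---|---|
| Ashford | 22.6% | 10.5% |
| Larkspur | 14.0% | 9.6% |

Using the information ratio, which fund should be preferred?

Ashford

Ashford: IR = (22.6% − 9.0%) / 10.5% = 1.295
Larkspur: IR = (14.0% − 9.0%) / 9.6% = 0.521
Highest: Ashford (1.295).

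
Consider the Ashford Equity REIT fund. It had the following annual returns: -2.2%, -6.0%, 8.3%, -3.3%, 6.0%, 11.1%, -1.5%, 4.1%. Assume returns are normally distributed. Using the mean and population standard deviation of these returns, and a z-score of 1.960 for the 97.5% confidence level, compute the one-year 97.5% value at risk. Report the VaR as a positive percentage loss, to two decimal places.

Mean return r̄ = 16.50 / 8 = 2.0625%
Population std dev = √[264.8588 / 8] = 5.7539%
VaR = −(r̄ − z·σ) = −(2.0625 − 1.960 × 5.7539) = −(-9.2151) = 9.2151%

9.22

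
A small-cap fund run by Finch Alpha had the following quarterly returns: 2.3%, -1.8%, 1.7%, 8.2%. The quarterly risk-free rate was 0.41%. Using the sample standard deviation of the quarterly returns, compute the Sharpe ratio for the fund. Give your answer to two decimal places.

0.53

r̄ = (2.3 − 1.8 + 1.7 + 8.2) / 4 = 2.6000%
Σ(r − r̄)² = 51.6200; sample σ = √(51.6200/3) = 4.1481%
Sharpe = (r̄ − rf) / σ = (2.6000 − 0.41) / 4.1481 = 2.1900 / 4.1481 = 0.5280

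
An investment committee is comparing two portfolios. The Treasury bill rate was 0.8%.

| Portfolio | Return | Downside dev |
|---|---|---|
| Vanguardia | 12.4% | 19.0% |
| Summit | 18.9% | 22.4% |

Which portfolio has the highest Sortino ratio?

Vanguardia: Sortino ratio = (12.4% − 0.8%) / 19.0% = 0.611
Summit: Sortino ratio = (18.9% − 0.8%) / 22.4% = 0.808
Highest: Summit (0.808).

Summit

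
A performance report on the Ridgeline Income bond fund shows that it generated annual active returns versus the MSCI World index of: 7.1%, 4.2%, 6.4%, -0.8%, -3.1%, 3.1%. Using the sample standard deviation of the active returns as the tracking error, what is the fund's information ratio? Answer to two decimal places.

0.70

μ = (7.1 + 4.2 + 6.4 − 0.8 − 3.1 + 3.1) / 6 = 2.8167%
Σ(r − μ)² = (7.1 − 2.8167)² + (4.2 − 2.8167)² + … = 81.2683
σ = √[81.2683 / 5] = 4.0316%
IR = μ / tracking error = 2.8167 / 4.0316 = 0.6987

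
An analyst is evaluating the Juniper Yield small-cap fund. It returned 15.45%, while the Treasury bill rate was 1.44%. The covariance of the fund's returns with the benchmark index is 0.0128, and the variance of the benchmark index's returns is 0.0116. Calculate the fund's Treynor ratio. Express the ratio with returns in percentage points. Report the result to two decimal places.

12.70

β = Cov / Var = 0.0128 / 0.0116 = 1.1034
Treynor = (Rp − Rf) / β = (15.45% − 1.44%) / 1.1034 = 14.01 / 1.1034 = 12.6971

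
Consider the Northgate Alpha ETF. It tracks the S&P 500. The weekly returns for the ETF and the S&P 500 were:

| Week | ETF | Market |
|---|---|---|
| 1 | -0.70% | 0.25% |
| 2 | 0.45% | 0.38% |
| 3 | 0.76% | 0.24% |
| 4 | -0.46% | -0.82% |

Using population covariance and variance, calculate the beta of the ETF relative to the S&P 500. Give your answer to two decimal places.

0.59

r̄p = 0.0125%,  r̄m = 0.0125%
Cov = Σ(rp − r̄p)(rm − r̄m) / 4 = 0.1387
Var(rm) = Σ(rm − r̄m)² / 4 = 0.2341
β = Cov / Var = 0.1387 / 0.2341 = 0.5925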